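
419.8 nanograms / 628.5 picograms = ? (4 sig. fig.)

667.9

(419.8e-9) / (628.5e-12) = 0.66794e3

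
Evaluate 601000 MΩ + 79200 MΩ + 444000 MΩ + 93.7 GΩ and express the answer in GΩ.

In GΩ:
  601000 MΩ = 601000e-3 GΩ = 601
  79200 MΩ = 79200e-3 GΩ = 79.2
  444000 MΩ = 444000e-3 GΩ = 444
  93.7 GΩ → 93.7
Sum: 601 + 79.2 + 444 + 93.7 = 1217.9

1217.9 GΩ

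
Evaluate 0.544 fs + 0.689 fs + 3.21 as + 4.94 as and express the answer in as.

In as:
  0.544 fs = 0.544 × 10^3 as = 544
  0.689 fs = 0.689 × 10^3 as = 689
  3.21 as → 3.21
  4.94 as → 4.94
Sum: 544 + 689 + 3.21 + 4.94 = 1241.15

1241.15 as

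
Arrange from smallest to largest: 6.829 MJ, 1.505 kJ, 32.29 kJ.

6.829 MJ = 6829000 J
1.505 kJ = 1505 J
32.29 kJ = 32290 J

1.505 kJ < 32.29 kJ < 6.829 MJ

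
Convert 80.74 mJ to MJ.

milli = 10^-3, mega = 10^6; factor is 10^-9.
80.74 × 10^-9 = 0.00000008074

0.00000008074 MJ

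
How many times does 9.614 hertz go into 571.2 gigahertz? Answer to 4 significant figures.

(571.2e9) / (9.614) = 59.413e9

59410000000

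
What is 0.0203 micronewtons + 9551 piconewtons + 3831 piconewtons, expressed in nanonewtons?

In nanonewtons:
  0.0203 micronewtons = 0.0203 × 10^3 nanonewtons = 20.3
  9551 piconewtons = 9551 × 10^-3 nanonewtons = 9.551
  3831 piconewtons = 3831 × 10^-3 nanonewtons = 3.831
Sum: 20.3 + 9.551 + 3.831 = 33.682

33.682 nanonewtons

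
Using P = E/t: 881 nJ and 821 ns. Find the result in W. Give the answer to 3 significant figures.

1.07 W

(881 × 10^-9) / (821 × 10^-9) = 1.0731 W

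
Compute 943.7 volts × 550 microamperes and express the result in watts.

0.519035 watts

943.7 × 550e-6 = 519035e-6 W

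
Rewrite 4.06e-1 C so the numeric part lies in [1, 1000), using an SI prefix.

= 406e-3 C; 1e-3 is milli.

406 mC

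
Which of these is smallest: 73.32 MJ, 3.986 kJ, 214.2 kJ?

73.32 MJ = 73320000 J
3.986 kJ = 3986 J
214.2 kJ = 214200 J

3.986 kJ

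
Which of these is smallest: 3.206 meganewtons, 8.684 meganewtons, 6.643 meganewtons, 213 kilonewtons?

213 kilonewtons

3.206 meganewtons = 3206000 newtons
8.684 meganewtons = 8684000 newtons
6.643 meganewtons = 6643000 newtons
213 kilonewtons = 213000 newtons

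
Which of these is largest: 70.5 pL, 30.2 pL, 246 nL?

246 nL

70.5 pL = 0.0000000000705 L
30.2 pL = 0.0000000000302 L
246 nL = 0.000000246 L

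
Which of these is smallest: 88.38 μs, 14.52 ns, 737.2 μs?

88.38 μs = 0.00008838 s
14.52 ns = 0.00000001452 s
737.2 μs = 0.0007372 s

14.52 ns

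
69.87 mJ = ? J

0.06987 J

milli = 1e-3, (no prefix) = 1e0; factor is 1e-3.
69.87 × 1e-3 = 0.06987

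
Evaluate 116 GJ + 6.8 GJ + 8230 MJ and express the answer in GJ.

In GJ:
  116 GJ → 116
  6.8 GJ → 6.8
  8230 MJ = 8230 × 10^-3 GJ = 8.23
Sum: 116 + 6.8 + 8.23 = 131.03

131.03 GJ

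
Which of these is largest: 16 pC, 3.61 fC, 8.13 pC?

16 pC

16 pC = 0.000000000016 C
3.61 fC = 0.00000000000000361 C
8.13 pC = 0.00000000000813 C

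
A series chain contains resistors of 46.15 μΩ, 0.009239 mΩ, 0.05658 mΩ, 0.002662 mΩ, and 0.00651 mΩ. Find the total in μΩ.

In μΩ:
  46.15 μΩ → 46.15
  0.009239 mΩ = 0.009239 × 10³ μΩ = 9.239
  0.05658 mΩ = 0.05658 × 10³ μΩ = 56.58
  0.002662 mΩ = 0.002662 × 10³ μΩ = 2.662
  0.00651 mΩ = 0.00651 × 10³ μΩ = 6.51
Sum: 46.15 + 9.239 + 56.58 + 2.662 + 6.51 = 121.141

121.141 μΩ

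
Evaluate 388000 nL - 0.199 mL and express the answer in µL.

189 µL

In µL:
  388000 nL = 388000 × 10^-3 µL = 388
  0.199 mL = 0.199 × 10^3 µL = 199
Difference: 388 - 199 = 189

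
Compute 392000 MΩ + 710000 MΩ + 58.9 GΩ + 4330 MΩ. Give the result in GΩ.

1165.23 GΩ

In GΩ:
  392000 MΩ = 392000 × 10^-3 GΩ = 392
  710000 MΩ = 710000 × 10^-3 GΩ = 710
  58.9 GΩ → 58.9
  4330 MΩ = 4330 × 10^-3 GΩ = 4.33
Sum: 392 + 710 + 58.9 + 4.33 = 1165.23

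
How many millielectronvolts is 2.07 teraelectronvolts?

tera = 10¹², milli = 10⁻³; factor is 10¹⁵.
2.07 × 10¹⁵ = 2070000000000000

2070000000000000 millielectronvolts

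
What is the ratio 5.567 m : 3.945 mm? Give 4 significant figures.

1411

(5.567) / (3.945e-3) = 1.4112e3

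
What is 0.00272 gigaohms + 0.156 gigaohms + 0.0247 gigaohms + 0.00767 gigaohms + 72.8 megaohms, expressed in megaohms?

In megaohms:
  0.00272 gigaohms = 0.00272 × 10³ megaohms = 2.72
  0.156 gigaohms = 0.156 × 10³ megaohms = 156
  0.0247 gigaohms = 0.0247 × 10³ megaohms = 24.7
  0.00767 gigaohms = 0.00767 × 10³ megaohms = 7.67
  72.8 megaohms → 72.8
Sum: 2.72 + 156 + 24.7 + 7.67 + 72.8 = 263.89

263.89 megaohms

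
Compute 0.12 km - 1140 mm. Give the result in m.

118.86 m

In m:
  0.12 km = 0.12 × 10³ m = 120
  1140 mm = 1140 × 10⁻³ m = 1.14
Difference: 120 - 1.14 = 118.86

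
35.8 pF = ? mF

pico = 10^-12, milli = 10^-3; factor is 10^-9.
35.8 × 10^-9 = 0.0000000358

0.0000000358 mF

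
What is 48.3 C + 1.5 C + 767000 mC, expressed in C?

In C:
  48.3 C → 48.3
  1.5 C → 1.5
  767000 mC = 767000e-3 C = 767
Sum: 48.3 + 1.5 + 767 = 816.8

816.8 C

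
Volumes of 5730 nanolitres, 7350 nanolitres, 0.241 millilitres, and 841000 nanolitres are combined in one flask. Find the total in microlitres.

1095.08 microlitres

In microlitres:
  5730 nanolitres = 5730e-3 microlitres = 5.73
  7350 nanolitres = 7350e-3 microlitres = 7.35
  0.241 millilitres = 0.241e3 microlitres = 241
  841000 nanolitres = 841000e-3 microlitres = 841
Sum: 5.73 + 7.35 + 241 + 841 = 1095.08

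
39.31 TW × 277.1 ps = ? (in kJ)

10.892801 kJ

39.31 × 10¹² × 277.1 × 10⁻¹² = 10892.801 J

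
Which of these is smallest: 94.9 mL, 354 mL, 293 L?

94.9 mL = 0.0949 L
354 mL = 0.354 L
293 L = 293 L

94.9 mL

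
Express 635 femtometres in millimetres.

0.000000000635 millimetres

femto = 1e-15, milli = 1e-3; factor is 1e-12.
635 × 1e-12 = 0.000000000635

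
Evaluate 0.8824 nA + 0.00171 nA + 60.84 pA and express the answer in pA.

944.95 pA

In pA:
  0.8824 nA = 0.8824 × 10^3 pA = 882.4
  0.00171 nA = 0.00171 × 10^3 pA = 1.71
  60.84 pA → 60.84
Sum: 882.4 + 1.71 + 60.84 = 944.95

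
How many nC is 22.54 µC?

micro = 1e-6, nano = 1e-9; factor is 1e3.
22.54 × 1e3 = 22540

22540 nC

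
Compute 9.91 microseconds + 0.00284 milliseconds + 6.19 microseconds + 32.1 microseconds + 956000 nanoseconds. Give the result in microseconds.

1007.04 microseconds

In microseconds:
  9.91 microseconds → 9.91
  0.00284 milliseconds = 0.00284 × 10^3 microseconds = 2.84
  6.19 microseconds → 6.19
  32.1 microseconds → 32.1
  956000 nanoseconds = 956000 × 10^-3 microseconds = 956
Sum: 9.91 + 2.84 + 6.19 + 32.1 + 956 = 1007.04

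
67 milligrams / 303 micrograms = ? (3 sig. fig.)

221

(67 × 10⁻³) / (303 × 10⁻⁶) = 0.2211 × 10³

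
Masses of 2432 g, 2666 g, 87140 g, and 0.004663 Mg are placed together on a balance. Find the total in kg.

96.901 kg

In kg:
  2432 g = 2432 × 10⁻³ kg = 2.432
  2666 g = 2666 × 10⁻³ kg = 2.666
  87140 g = 87140 × 10⁻³ kg = 87.14
  0.004663 Mg = 0.004663 × 10³ kg = 4.663
Sum: 2.432 + 2.666 + 87.14 + 4.663 = 96.901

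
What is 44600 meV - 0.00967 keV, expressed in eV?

In eV:
  44600 meV = 44600e-3 eV = 44.6
  0.00967 keV = 0.00967e3 eV = 9.67
Difference: 44.6 - 9.67 = 34.93

34.93 eV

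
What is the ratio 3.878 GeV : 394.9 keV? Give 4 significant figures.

(3.878e9) / (394.9e3) = 0.0098202e6

9820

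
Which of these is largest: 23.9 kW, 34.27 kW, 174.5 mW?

34.27 kW

23.9 kW = 23900 W
34.27 kW = 34270 W
174.5 mW = 0.1745 W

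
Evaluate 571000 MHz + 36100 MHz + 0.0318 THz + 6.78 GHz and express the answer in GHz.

In GHz:
  571000 MHz = 571000 × 10^-3 GHz = 571
  36100 MHz = 36100 × 10^-3 GHz = 36.1
  0.0318 THz = 0.0318 × 10^3 GHz = 31.8
  6.78 GHz → 6.78
Sum: 571 + 36.1 + 31.8 + 6.78 = 645.68

645.68 GHz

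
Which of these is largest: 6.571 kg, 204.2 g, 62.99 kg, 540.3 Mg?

540.3 Mg

6.571 kg = 6571 g
204.2 g = 204.2 g
62.99 kg = 62990 g
540.3 Mg = 540300000 g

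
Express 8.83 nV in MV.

0.00000000000000883 MV

nano = 1e-9, mega = 1e6; factor is 1e-15.
8.83 × 1e-15 = 0.00000000000000883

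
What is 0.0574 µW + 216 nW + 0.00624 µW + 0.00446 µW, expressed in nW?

In nW:
  0.0574 µW = 0.0574 × 10^3 nW = 57.4
  216 nW → 216
  0.00624 µW = 0.00624 × 10^3 nW = 6.24
  0.00446 µW = 0.00446 × 10^3 nW = 4.46
Sum: 57.4 + 216 + 6.24 + 4.46 = 284.1

284.1 nW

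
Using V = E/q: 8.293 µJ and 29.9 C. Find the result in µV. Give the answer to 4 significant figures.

0.2774 µV

(8.293 × 10^-6) / (29.9) = 0.277358 × 10^-6 V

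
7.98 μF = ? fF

micro = 1e-6, femto = 1e-15; factor is 1e9.
7.98 × 1e9 = 7980000000

7980000000 fF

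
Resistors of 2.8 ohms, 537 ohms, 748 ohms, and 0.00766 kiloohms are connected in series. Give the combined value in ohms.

1295.46 ohms

In ohms:
  2.8 ohms → 2.8
  537 ohms → 537
  748 ohms → 748
  0.00766 kiloohms = 0.00766 × 10³ ohms = 7.66
Sum: 2.8 + 537 + 748 + 7.66 = 1295.46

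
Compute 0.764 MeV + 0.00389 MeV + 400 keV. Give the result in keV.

1167.89 keV

In keV:
  0.764 MeV = 0.764 × 10^3 keV = 764
  0.00389 MeV = 0.00389 × 10^3 keV = 3.89
  400 keV → 400
Sum: 764 + 3.89 + 400 = 1167.89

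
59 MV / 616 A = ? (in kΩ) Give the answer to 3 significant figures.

95.8 kΩ

(59 × 10^6) / (616) = 0.095779 × 10^6 Ω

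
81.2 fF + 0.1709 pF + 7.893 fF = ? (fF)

259.993 fF

In fF:
  81.2 fF → 81.2
  0.1709 pF = 0.1709e3 fF = 170.9
  7.893 fF → 7.893
Sum: 81.2 + 170.9 + 7.893 = 259.993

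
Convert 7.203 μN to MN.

micro = 10^-6, mega = 10^6; factor is 10^-12.
7.203 × 10^-12 = 0.000000000007203

0.000000000007203 MN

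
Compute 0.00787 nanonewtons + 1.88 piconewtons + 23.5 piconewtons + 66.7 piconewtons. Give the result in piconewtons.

99.95 piconewtons

In piconewtons:
  0.00787 nanonewtons = 0.00787 × 10³ piconewtons = 7.87
  1.88 piconewtons → 1.88
  23.5 piconewtons → 23.5
  66.7 piconewtons → 66.7
Sum: 7.87 + 1.88 + 23.5 + 66.7 = 99.95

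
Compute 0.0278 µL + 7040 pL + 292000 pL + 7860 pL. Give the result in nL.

334.7 nL

In nL:
  0.0278 µL = 0.0278 × 10^3 nL = 27.8
  7040 pL = 7040 × 10^-3 nL = 7.04
  292000 pL = 292000 × 10^-3 nL = 292
  7860 pL = 7860 × 10^-3 nL = 7.86
Sum: 27.8 + 7.04 + 292 + 7.86 = 334.7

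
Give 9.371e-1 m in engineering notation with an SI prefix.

= 937.1e-3 m; 1e-3 is milli.

937.1 mm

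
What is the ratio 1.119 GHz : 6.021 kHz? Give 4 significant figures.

185800

(1.119 × 10^9) / (6.021 × 10^3) = 0.18585 × 10^6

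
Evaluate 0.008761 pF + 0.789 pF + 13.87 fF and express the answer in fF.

811.631 fF

In fF:
  0.008761 pF = 0.008761 × 10^3 fF = 8.761
  0.789 pF = 0.789 × 10^3 fF = 789
  13.87 fF → 13.87
Sum: 8.761 + 789 + 13.87 = 811.631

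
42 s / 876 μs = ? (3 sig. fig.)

(42) / (876 × 10^-6) = 0.04795 × 10^6

47900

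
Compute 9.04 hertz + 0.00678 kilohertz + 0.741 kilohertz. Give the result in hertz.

756.82 hertz

In hertz:
  9.04 hertz → 9.04
  0.00678 kilohertz = 0.00678 × 10^3 hertz = 6.78
  0.741 kilohertz = 0.741 × 10^3 hertz = 741
Sum: 9.04 + 6.78 + 741 = 756.82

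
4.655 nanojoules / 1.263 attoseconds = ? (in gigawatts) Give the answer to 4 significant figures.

(4.655 × 10⁻⁹) / (1.263 × 10⁻¹⁸) = 3.68567 × 10⁹ W

3.686 gigawatts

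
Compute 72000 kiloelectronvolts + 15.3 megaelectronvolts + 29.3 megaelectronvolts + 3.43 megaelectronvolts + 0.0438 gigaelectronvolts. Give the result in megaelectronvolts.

163.83 megaelectronvolts

In megaelectronvolts:
  72000 kiloelectronvolts = 72000 × 10⁻³ megaelectronvolts = 72
  15.3 megaelectronvolts → 15.3
  29.3 megaelectronvolts → 29.3
  3.43 megaelectronvolts → 3.43
  0.0438 gigaelectronvolts = 0.0438 × 10³ megaelectronvolts = 43.8
Sum: 72 + 15.3 + 29.3 + 3.43 + 43.8 = 163.83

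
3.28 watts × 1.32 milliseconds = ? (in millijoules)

4.3296 millijoules

3.28 × 1.32 × 10⁻³ = 4.3296 × 10⁻³ J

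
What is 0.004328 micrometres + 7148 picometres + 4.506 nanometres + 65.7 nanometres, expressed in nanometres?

In nanometres:
  0.004328 micrometres = 0.004328e3 nanometres = 4.328
  7148 picometres = 7148e-3 nanometres = 7.148
  4.506 nanometres → 4.506
  65.7 nanometres → 65.7
Sum: 4.328 + 7.148 + 4.506 + 65.7 = 81.682

81.682 nanometres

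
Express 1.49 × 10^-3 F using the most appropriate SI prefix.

1.49 mF

= 1.49 × 10^-3 F; 10^-3 is milli.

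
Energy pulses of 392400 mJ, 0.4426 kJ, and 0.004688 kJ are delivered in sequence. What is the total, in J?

839.688 J

In J:
  392400 mJ = 392400 × 10^-3 J = 392.4
  0.4426 kJ = 0.4426 × 10^3 J = 442.6
  0.004688 kJ = 0.004688 × 10^3 J = 4.688
Sum: 392.4 + 442.6 + 4.688 = 839.688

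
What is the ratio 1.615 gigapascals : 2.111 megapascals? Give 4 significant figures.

(1.615e9) / (2.111e6) = 0.76504e3

765.0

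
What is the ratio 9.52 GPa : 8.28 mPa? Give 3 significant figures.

1150000000000

(9.52e9) / (8.28e-3) = 1.15e12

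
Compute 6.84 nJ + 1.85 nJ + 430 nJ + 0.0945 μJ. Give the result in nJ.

In nJ:
  6.84 nJ → 6.84
  1.85 nJ → 1.85
  430 nJ → 430
  0.0945 μJ = 0.0945e3 nJ = 94.5
Sum: 6.84 + 1.85 + 430 + 94.5 = 533.19

533.19 nJ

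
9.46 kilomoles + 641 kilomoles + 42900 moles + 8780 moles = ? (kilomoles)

In kilomoles:
  9.46 kilomoles → 9.46
  641 kilomoles → 641
  42900 moles = 42900 × 10⁻³ kilomoles = 42.9
  8780 moles = 8780 × 10⁻³ kilomoles = 8.78
Sum: 9.46 + 641 + 42.9 + 8.78 = 702.14

702.14 kilomoles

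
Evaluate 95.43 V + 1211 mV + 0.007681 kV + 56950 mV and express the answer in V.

In V:
  95.43 V → 95.43
  1211 mV = 1211 × 10^-3 V = 1.211
  0.007681 kV = 0.007681 × 10^3 V = 7.681
  56950 mV = 56950 × 10^-3 V = 56.95
Sum: 95.43 + 1.211 + 7.681 + 56.95 = 161.272

161.272 V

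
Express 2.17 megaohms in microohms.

mega = 10⁶, micro = 10⁻⁶; factor is 10¹².
2.17 × 10¹² = 2170000000000

2170000000000 microohms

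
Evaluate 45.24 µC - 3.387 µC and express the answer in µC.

In µC:
  45.24 µC → 45.24
  3.387 µC → 3.387
Difference: 45.24 - 3.387 = 41.853

41.853 µC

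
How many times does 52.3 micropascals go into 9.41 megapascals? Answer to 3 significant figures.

(9.41 × 10⁶) / (52.3 × 10⁻⁶) = 0.1799 × 10¹²

180000000000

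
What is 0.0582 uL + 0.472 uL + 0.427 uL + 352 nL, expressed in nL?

1309.2 nL

In nL:
  0.0582 uL = 0.0582 × 10³ nL = 58.2
  0.472 uL = 0.472 × 10³ nL = 472
  0.427 uL = 0.427 × 10³ nL = 427
  352 nL → 352
Sum: 58.2 + 472 + 427 + 352 = 1309.2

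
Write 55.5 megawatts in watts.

55500000 watts

mega = 10⁶, (no prefix) = 10⁰; factor is 10⁶.
55.5 × 10⁶ = 55500000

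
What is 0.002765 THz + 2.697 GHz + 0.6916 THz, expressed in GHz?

697.062 GHz

In GHz:
  0.002765 THz = 0.002765 × 10^3 GHz = 2.765
  2.697 GHz → 2.697
  0.6916 THz = 0.6916 × 10^3 GHz = 691.6
Sum: 2.765 + 2.697 + 691.6 = 697.062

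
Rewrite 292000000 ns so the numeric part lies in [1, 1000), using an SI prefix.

= 292 × 10⁻³ s; 10⁻³ is milli.

292 ms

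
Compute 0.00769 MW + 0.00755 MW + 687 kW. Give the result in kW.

In kW:
  0.00769 MW = 0.00769e3 kW = 7.69
  0.00755 MW = 0.00755e3 kW = 7.55
  687 kW → 687
Sum: 7.69 + 7.55 + 687 = 702.24

702.24 kW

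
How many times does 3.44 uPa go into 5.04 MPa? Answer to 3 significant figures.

(5.04e6) / (3.44e-6) = 1.465e12

1470000000000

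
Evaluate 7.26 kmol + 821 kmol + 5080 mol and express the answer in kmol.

In kmol:
  7.26 kmol → 7.26
  821 kmol → 821
  5080 mol = 5080e-3 kmol = 5.08
Sum: 7.26 + 821 + 5.08 = 833.34

833.34 kmol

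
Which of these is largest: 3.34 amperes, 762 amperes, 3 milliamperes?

3.34 amperes = 3.34 amperes
762 amperes = 762 amperes
3 milliamperes = 0.003 amperes

762 amperes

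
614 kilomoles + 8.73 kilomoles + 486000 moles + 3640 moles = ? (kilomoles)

In kilomoles:
  614 kilomoles → 614
  8.73 kilomoles → 8.73
  486000 moles = 486000e-3 kilomoles = 486
  3640 moles = 3640e-3 kilomoles = 3.64
Sum: 614 + 8.73 + 486 + 3.64 = 1112.37

1112.37 kilomoles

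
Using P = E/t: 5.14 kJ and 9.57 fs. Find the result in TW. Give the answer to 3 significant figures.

537000 TW

(5.14e3) / (9.57e-15) = 0.5371e18 W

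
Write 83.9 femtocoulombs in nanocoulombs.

0.0000839 nanocoulombs

femto = 1e-15, nano = 1e-9; factor is 1e-6.
83.9 × 1e-6 = 0.0000839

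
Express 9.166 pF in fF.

pico = 10^-12, femto = 10^-15; factor is 10^3.
9.166 × 10^3 = 9166

9166 fF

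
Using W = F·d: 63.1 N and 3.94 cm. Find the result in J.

2.48614 J

63.1 × 3.94 × 10⁻² = 248.614 × 10⁻² J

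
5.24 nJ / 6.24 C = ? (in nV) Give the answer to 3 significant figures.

(5.24 × 10^-9) / (6.24) = 0.83974 × 10^-9 V

0.840 nV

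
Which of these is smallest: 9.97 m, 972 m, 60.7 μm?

60.7 μm

9.97 m = 9.97 m
972 m = 972 m
60.7 μm = 0.0000607 m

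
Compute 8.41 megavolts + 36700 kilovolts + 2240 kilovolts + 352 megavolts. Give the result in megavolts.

399.35 megavolts

In megavolts:
  8.41 megavolts → 8.41
  36700 kilovolts = 36700 × 10⁻³ megavolts = 36.7
  2240 kilovolts = 2240 × 10⁻³ megavolts = 2.24
  352 megavolts → 352
Sum: 8.41 + 36.7 + 2.24 + 352 = 399.35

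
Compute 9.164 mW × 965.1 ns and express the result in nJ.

9.164 × 10^-3 × 965.1 × 10^-9 = 8844.1764 × 10^-12 J

8.8441764 nJ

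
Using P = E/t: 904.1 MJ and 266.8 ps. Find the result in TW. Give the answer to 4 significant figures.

(904.1e6) / (266.8e-12) = 3.38868e18 W

3389000 TW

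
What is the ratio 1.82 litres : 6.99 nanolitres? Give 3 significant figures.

(1.82) / (6.99e-9) = 0.2604e9

260000000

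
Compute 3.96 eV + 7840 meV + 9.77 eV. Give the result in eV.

21.57 eV

In eV:
  3.96 eV → 3.96
  7840 meV = 7840 × 10⁻³ eV = 7.84
  9.77 eV → 9.77
Sum: 3.96 + 7.84 + 9.77 = 21.57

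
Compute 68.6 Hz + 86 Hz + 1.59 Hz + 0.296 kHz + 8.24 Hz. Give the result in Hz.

In Hz:
  68.6 Hz → 68.6
  86 Hz → 86
  1.59 Hz → 1.59
  0.296 kHz = 0.296 × 10³ Hz = 296
  8.24 Hz → 8.24
Sum: 68.6 + 86 + 1.59 + 296 + 8.24 = 460.43

460.43 Hz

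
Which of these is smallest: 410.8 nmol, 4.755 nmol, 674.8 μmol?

4.755 nmol

410.8 nmol = 0.0000004108 mol
4.755 nmol = 0.000000004755 mol
674.8 μmol = 0.0006748 mol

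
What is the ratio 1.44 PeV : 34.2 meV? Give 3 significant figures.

42100000000000000

(1.44 × 10¹⁵) / (34.2 × 10⁻³) = 0.04211 × 10¹⁸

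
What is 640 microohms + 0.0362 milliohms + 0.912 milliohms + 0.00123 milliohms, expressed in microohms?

1589.43 microohms

In microohms:
  640 microohms → 640
  0.0362 milliohms = 0.0362 × 10^3 microohms = 36.2
  0.912 milliohms = 0.912 × 10^3 microohms = 912
  0.00123 milliohms = 0.00123 × 10^3 microohms = 1.23
Sum: 640 + 36.2 + 912 + 1.23 = 1589.43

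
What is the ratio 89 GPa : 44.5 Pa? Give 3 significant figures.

(89e9) / (44.5) = 2e9

2000000000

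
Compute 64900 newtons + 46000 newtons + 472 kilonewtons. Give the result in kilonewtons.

In kilonewtons:
  64900 newtons = 64900e-3 kilonewtons = 64.9
  46000 newtons = 46000e-3 kilonewtons = 46
  472 kilonewtons → 472
Sum: 64.9 + 46 + 472 = 582.9

582.9 kilonewtons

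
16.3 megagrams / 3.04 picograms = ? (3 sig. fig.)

5360000000000000000

(16.3e6) / (3.04e-12) = 5.362e18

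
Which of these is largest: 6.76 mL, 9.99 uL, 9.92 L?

9.92 L

6.76 mL = 0.00676 L
9.99 uL = 0.00000999 L
9.92 L = 9.92 L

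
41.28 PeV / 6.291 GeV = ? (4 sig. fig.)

6562000

(41.28 × 10¹⁵) / (6.291 × 10⁹) = 6.5618 × 10⁶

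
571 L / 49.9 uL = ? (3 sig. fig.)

11400000

(571) / (49.9e-6) = 11.44e6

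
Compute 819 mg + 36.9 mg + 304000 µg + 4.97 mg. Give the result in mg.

1164.87 mg

In mg:
  819 mg → 819
  36.9 mg → 36.9
  304000 µg = 304000 × 10⁻³ mg = 304
  4.97 mg → 4.97
Sum: 819 + 36.9 + 304 + 4.97 = 1164.87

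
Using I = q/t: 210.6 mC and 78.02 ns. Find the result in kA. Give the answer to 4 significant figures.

(210.6e-3) / (78.02e-9) = 2.69931e6 A

2699 kA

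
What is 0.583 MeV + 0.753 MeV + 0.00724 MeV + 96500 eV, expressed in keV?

In keV:
  0.583 MeV = 0.583e3 keV = 583
  0.753 MeV = 0.753e3 keV = 753
  0.00724 MeV = 0.00724e3 keV = 7.24
  96500 eV = 96500e-3 keV = 96.5
Sum: 583 + 753 + 7.24 + 96.5 = 1439.74

1439.74 keV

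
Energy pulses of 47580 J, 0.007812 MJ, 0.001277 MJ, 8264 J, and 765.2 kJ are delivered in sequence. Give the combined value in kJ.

In kJ:
  47580 J = 47580 × 10^-3 kJ = 47.58
  0.007812 MJ = 0.007812 × 10^3 kJ = 7.812
  0.001277 MJ = 0.001277 × 10^3 kJ = 1.277
  8264 J = 8264 × 10^-3 kJ = 8.264
  765.2 kJ → 765.2
Sum: 47.58 + 7.812 + 1.277 + 8.264 + 765.2 = 830.133

830.133 kJ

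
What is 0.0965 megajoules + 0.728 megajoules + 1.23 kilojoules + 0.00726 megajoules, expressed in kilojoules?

832.99 kilojoules

In kilojoules:
  0.0965 megajoules = 0.0965 × 10³ kilojoules = 96.5
  0.728 megajoules = 0.728 × 10³ kilojoules = 728
  1.23 kilojoules → 1.23
  0.00726 megajoules = 0.00726 × 10³ kilojoules = 7.26
Sum: 96.5 + 728 + 1.23 + 7.26 = 832.99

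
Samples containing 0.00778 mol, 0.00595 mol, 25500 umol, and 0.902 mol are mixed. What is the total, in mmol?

941.23 mmol

In mmol:
  0.00778 mol = 0.00778e3 mmol = 7.78
  0.00595 mol = 0.00595e3 mmol = 5.95
  25500 umol = 25500e-3 mmol = 25.5
  0.902 mol = 0.902e3 mmol = 902
Sum: 7.78 + 5.95 + 25.5 + 902 = 941.23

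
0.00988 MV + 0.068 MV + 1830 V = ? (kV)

In kV:
  0.00988 MV = 0.00988 × 10³ kV = 9.88
  0.068 MV = 0.068 × 10³ kV = 68
  1830 V = 1830 × 10⁻³ kV = 1.83
Sum: 9.88 + 68 + 1.83 = 79.71

79.71 kV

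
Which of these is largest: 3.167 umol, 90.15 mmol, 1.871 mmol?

3.167 umol = 0.000003167 mol
90.15 mmol = 0.09015 mol
1.871 mmol = 0.001871 mol

90.15 mmol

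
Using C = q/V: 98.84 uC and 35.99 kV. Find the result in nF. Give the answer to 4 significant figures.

2.746 nF

(98.84e-6) / (35.99e3) = 2.74632e-9 F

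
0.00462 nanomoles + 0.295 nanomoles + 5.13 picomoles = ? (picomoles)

In picomoles:
  0.00462 nanomoles = 0.00462 × 10³ picomoles = 4.62
  0.295 nanomoles = 0.295 × 10³ picomoles = 295
  5.13 picomoles → 5.13
Sum: 4.62 + 295 + 5.13 = 304.75

304.75 picomoles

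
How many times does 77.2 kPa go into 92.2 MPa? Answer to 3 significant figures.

1190

(92.2e6) / (77.2e3) = 1.194e3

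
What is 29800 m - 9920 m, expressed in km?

In km:
  29800 m = 29800e-3 km = 29.8
  9920 m = 9920e-3 km = 9.92
Difference: 29.8 - 9.92 = 19.88

19.88 km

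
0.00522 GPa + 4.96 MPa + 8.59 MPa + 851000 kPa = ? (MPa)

869.77 MPa

In MPa:
  0.00522 GPa = 0.00522e3 MPa = 5.22
  4.96 MPa → 4.96
  8.59 MPa → 8.59
  851000 kPa = 851000e-3 MPa = 851
Sum: 5.22 + 4.96 + 8.59 + 851 = 869.77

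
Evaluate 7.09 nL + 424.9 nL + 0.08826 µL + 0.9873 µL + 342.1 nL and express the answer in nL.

In nL:
  7.09 nL → 7.09
  424.9 nL → 424.9
  0.08826 µL = 0.08826 × 10^3 nL = 88.26
  0.9873 µL = 0.9873 × 10^3 nL = 987.3
  342.1 nL → 342.1
Sum: 7.09 + 424.9 + 88.26 + 987.3 + 342.1 = 1849.65

1849.65 nL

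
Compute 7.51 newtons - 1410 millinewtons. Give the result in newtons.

6.1 newtons

In newtons:
  7.51 newtons → 7.51
  1410 millinewtons = 1410 × 10⁻³ newtons = 1.41
Difference: 7.51 - 1.41 = 6.1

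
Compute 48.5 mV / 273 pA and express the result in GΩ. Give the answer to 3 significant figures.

0.178 GΩ

(48.5 × 10⁻³) / (273 × 10⁻¹²) = 0.17766 × 10⁹ Ω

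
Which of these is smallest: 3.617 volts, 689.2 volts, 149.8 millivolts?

3.617 volts = 3.617 volts
689.2 volts = 689.2 volts
149.8 millivolts = 0.1498 volts

149.8 millivolts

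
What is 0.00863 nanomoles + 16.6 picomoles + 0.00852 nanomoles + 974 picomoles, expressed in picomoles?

In picomoles:
  0.00863 nanomoles = 0.00863 × 10^3 picomoles = 8.63
  16.6 picomoles → 16.6
  0.00852 nanomoles = 0.00852 × 10^3 picomoles = 8.52
  974 picomoles → 974
Sum: 8.63 + 16.6 + 8.52 + 974 = 1007.75

1007.75 picomoles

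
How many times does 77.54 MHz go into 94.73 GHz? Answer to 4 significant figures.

1222

(94.73e9) / (77.54e6) = 1.2217e3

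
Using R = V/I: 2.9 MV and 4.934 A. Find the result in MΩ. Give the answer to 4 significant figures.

0.5878 MΩ

(2.9 × 10^6) / (4.934) = 0.587758 × 10^6 Ω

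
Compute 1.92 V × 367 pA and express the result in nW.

1.92 × 367e-12 = 704.64e-12 W

0.70464 nW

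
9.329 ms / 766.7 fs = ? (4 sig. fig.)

(9.329e-3) / (766.7e-15) = 0.012168e12

12170000000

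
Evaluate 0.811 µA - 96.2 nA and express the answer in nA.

714.8 nA

In nA:
  0.811 µA = 0.811 × 10³ nA = 811
  96.2 nA → 96.2
Difference: 811 - 96.2 = 714.8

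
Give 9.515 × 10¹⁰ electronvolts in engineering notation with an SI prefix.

= 95.15 × 10⁹ electronvolts; 10⁹ is giga.

95.15 gigaelectronvolts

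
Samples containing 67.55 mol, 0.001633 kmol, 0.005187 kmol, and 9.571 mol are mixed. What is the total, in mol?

In mol:
  67.55 mol → 67.55
  0.001633 kmol = 0.001633 × 10³ mol = 1.633
  0.005187 kmol = 0.005187 × 10³ mol = 5.187
  9.571 mol → 9.571
Sum: 67.55 + 1.633 + 5.187 + 9.571 = 83.941

83.941 mol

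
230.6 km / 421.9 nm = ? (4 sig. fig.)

546600000000

(230.6 × 10³) / (421.9 × 10⁻⁹) = 0.54658 × 10¹²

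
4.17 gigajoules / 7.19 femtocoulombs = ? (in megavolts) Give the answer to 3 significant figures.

(4.17 × 10⁹) / (7.19 × 10⁻¹⁵) = 0.57997 × 10²⁴ V

580000000000000000 megavolts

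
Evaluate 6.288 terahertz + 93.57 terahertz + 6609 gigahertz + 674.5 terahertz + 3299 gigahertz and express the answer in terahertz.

In terahertz:
  6.288 terahertz → 6.288
  93.57 terahertz → 93.57
  6609 gigahertz = 6609e-3 terahertz = 6.609
  674.5 terahertz → 674.5
  3299 gigahertz = 3299e-3 terahertz = 3.299
Sum: 6.288 + 93.57 + 6.609 + 674.5 + 3.299 = 784.266

784.266 terahertz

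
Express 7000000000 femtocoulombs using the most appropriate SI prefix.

7 microcoulombs

= 7 × 10⁻⁶ coulombs; 10⁻⁶ is micro.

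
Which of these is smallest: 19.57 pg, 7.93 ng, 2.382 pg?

2.382 pg

19.57 pg = 0.00000000001957 g
7.93 ng = 0.00000000793 g
2.382 pg = 0.000000000002382 g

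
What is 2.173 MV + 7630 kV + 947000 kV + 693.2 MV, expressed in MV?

1650.003 MV

In MV:
  2.173 MV → 2.173
  7630 kV = 7630e-3 MV = 7.63
  947000 kV = 947000e-3 MV = 947
  693.2 MV → 693.2
Sum: 2.173 + 7.63 + 947 + 693.2 = 1650.003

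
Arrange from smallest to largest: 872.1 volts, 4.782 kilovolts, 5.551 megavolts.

872.1 volts < 4.782 kilovolts < 5.551 megavolts

872.1 volts = 872.1 volts
4.782 kilovolts = 4782 volts
5.551 megavolts = 5551000 volts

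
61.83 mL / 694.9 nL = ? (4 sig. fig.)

(61.83e-3) / (694.9e-9) = 0.088977e6

88980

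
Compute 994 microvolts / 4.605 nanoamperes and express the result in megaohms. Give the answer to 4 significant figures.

(994e-6) / (4.605e-9) = 215.852e3 Ω

0.2159 megaohms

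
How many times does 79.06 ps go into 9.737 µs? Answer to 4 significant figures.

(9.737 × 10^-6) / (79.06 × 10^-12) = 0.12316 × 10^6

123200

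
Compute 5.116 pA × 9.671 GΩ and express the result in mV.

5.116 × 10^-12 × 9.671 × 10^9 = 49.476836 × 10^-3 V

49.476836 mV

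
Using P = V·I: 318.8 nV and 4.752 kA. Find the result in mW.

1.5149376 mW

318.8 × 10⁻⁹ × 4.752 × 10³ = 1514.9376 × 10⁻⁶ W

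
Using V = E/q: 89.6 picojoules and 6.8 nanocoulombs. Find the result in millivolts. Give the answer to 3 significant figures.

13.2 millivolts

(89.6 × 10^-12) / (6.8 × 10^-9) = 13.176 × 10^-3 V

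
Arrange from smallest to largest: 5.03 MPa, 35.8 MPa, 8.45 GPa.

5.03 MPa < 35.8 MPa < 8.45 GPa

5.03 MPa = 5030000 Pa
35.8 MPa = 35800000 Pa
8.45 GPa = 8450000000 Pa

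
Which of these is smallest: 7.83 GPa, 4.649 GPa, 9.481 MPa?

9.481 MPa

7.83 GPa = 7830000000 Pa
4.649 GPa = 4649000000 Pa
9.481 MPa = 9481000 Pa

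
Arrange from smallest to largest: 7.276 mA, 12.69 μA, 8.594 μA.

8.594 μA < 12.69 μA < 7.276 mA

7.276 mA = 0.007276 A
12.69 μA = 0.00001269 A
8.594 μA = 0.000008594 A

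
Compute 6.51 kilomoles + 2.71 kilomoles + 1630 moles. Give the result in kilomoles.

10.85 kilomoles

In kilomoles:
  6.51 kilomoles → 6.51
  2.71 kilomoles → 2.71
  1630 moles = 1630 × 10⁻³ kilomoles = 1.63
Sum: 6.51 + 2.71 + 1.63 = 10.85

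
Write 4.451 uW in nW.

micro = 10^-6, nano = 10^-9; factor is 10^3.
4.451 × 10^3 = 4451

4451 nW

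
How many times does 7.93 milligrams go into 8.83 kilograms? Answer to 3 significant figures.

(8.83 × 10^3) / (7.93 × 10^-3) = 1.113 × 10^6

1110000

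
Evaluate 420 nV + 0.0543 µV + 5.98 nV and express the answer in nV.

480.28 nV

In nV:
  420 nV → 420
  0.0543 µV = 0.0543e3 nV = 54.3
  5.98 nV → 5.98
Sum: 420 + 54.3 + 5.98 = 480.28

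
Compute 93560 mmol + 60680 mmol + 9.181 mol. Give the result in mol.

In mol:
  93560 mmol = 93560 × 10^-3 mol = 93.56
  60680 mmol = 60680 × 10^-3 mol = 60.68
  9.181 mol → 9.181
Sum: 93.56 + 60.68 + 9.181 = 163.421

163.421 mol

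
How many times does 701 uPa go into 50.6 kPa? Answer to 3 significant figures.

(50.6e3) / (701e-6) = 0.07218e9

72200000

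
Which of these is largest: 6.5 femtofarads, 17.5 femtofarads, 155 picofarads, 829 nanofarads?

6.5 femtofarads = 0.0000000000000065 farads
17.5 femtofarads = 0.0000000000000175 farads
155 picofarads = 0.000000000155 farads
829 nanofarads = 0.000000829 farads

829 nanofarads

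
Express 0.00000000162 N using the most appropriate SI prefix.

= 1.62e-9 N; 1e-9 is nano.

1.62 nN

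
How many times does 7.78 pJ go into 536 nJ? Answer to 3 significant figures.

(536 × 10^-9) / (7.78 × 10^-12) = 68.89 × 10^3

68900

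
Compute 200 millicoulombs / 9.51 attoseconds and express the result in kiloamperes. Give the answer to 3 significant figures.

21000000000000 kiloamperes

(200e-3) / (9.51e-18) = 21.03e15 A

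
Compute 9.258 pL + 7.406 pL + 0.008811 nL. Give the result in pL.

25.475 pL

In pL:
  9.258 pL → 9.258
  7.406 pL → 7.406
  0.008811 nL = 0.008811 × 10^3 pL = 8.811
Sum: 9.258 + 7.406 + 8.811 = 25.475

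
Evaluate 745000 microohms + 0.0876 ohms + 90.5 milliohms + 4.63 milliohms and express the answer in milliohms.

927.73 milliohms

In milliohms:
  745000 microohms = 745000e-3 milliohms = 745
  0.0876 ohms = 0.0876e3 milliohms = 87.6
  90.5 milliohms → 90.5
  4.63 milliohms → 4.63
Sum: 745 + 87.6 + 90.5 + 4.63 = 927.73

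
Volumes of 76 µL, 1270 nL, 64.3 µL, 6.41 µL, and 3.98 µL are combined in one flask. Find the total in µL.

151.96 µL

In µL:
  76 µL → 76
  1270 nL = 1270 × 10^-3 µL = 1.27
  64.3 µL → 64.3
  6.41 µL → 6.41
  3.98 µL → 3.98
Sum: 76 + 1.27 + 64.3 + 6.41 + 3.98 = 151.96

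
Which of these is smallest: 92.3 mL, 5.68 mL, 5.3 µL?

92.3 mL = 0.0923 L
5.68 mL = 0.00568 L
5.3 µL = 0.0000053 L

5.3 µL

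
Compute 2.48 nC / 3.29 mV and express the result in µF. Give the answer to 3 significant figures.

0.754 µF

(2.48 × 10^-9) / (3.29 × 10^-3) = 0.7538 × 10^-6 F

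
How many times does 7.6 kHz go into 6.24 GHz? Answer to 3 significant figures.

821000

(6.24 × 10⁹) / (7.6 × 10³) = 0.8211 × 10⁶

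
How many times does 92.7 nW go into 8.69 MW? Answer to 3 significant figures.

(8.69 × 10^6) / (92.7 × 10^-9) = 0.09374 × 10^15

93700000000000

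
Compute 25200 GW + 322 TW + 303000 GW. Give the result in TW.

650.2 TW

In TW:
  25200 GW = 25200e-3 TW = 25.2
  322 TW → 322
  303000 GW = 303000e-3 TW = 303
Sum: 25.2 + 322 + 303 = 650.2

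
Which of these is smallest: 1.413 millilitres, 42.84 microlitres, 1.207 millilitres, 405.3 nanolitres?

405.3 nanolitres

1.413 millilitres = 0.001413 litres
42.84 microlitres = 0.00004284 litres
1.207 millilitres = 0.001207 litres
405.3 nanolitres = 0.0000004053 litres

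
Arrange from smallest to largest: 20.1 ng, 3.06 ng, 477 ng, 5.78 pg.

20.1 ng = 0.0000000201 g
3.06 ng = 0.00000000306 g
477 ng = 0.000000477 g
5.78 pg = 0.00000000000578 g

5.78 pg < 3.06 ng < 20.1 ng < 477 ng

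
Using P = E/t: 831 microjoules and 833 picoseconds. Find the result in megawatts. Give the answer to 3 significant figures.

(831 × 10^-6) / (833 × 10^-12) = 0.9976 × 10^6 W

0.998 megawatts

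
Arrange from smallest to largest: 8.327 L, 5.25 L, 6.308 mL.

6.308 mL < 5.25 L < 8.327 L

8.327 L = 8.327 L
5.25 L = 5.25 L
6.308 mL = 0.006308 L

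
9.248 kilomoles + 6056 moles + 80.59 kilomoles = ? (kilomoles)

In kilomoles:
  9.248 kilomoles → 9.248
  6056 moles = 6056e-3 kilomoles = 6.056
  80.59 kilomoles → 80.59
Sum: 9.248 + 6.056 + 80.59 = 95.894

95.894 kilomoles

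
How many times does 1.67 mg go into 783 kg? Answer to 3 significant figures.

469000000

(783 × 10³) / (1.67 × 10⁻³) = 468.9 × 10⁶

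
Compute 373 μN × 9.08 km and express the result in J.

373 × 10^-6 × 9.08 × 10^3 = 3386.84 × 10^-3 J

3.38684 J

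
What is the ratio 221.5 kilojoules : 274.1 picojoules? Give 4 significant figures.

808100000000000

(221.5 × 10^3) / (274.1 × 10^-12) = 0.8081 × 10^15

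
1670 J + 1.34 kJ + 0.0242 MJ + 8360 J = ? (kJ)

35.57 kJ

In kJ:
  1670 J = 1670 × 10⁻³ kJ = 1.67
  1.34 kJ → 1.34
  0.0242 MJ = 0.0242 × 10³ kJ = 24.2
  8360 J = 8360 × 10⁻³ kJ = 8.36
Sum: 1.67 + 1.34 + 24.2 + 8.36 = 35.57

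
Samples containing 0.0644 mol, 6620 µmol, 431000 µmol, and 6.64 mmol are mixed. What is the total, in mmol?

In mmol:
  0.0644 mol = 0.0644 × 10³ mmol = 64.4
  6620 µmol = 6620 × 10⁻³ mmol = 6.62
  431000 µmol = 431000 × 10⁻³ mmol = 431
  6.64 mmol → 6.64
Sum: 64.4 + 6.62 + 431 + 6.64 = 508.66

508.66 mmol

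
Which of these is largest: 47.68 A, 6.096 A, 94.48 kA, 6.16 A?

47.68 A = 47.68 A
6.096 A = 6.096 A
94.48 kA = 94480 A
6.16 A = 6.16 A

94.48 kA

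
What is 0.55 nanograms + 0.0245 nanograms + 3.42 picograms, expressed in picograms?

In picograms:
  0.55 nanograms = 0.55 × 10³ picograms = 550
  0.0245 nanograms = 0.0245 × 10³ picograms = 24.5
  3.42 picograms → 3.42
Sum: 550 + 24.5 + 3.42 = 577.92

577.92 picograms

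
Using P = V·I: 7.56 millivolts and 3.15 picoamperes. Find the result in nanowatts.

7.56e-3 × 3.15e-12 = 23.814e-15 W

0.000023814 nanowatts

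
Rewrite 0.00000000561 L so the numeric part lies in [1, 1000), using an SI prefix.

= 5.61e-9 L; 1e-9 is nano.

5.61 nL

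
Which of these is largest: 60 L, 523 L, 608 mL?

523 L

60 L = 60 L
523 L = 523 L
608 mL = 0.608 L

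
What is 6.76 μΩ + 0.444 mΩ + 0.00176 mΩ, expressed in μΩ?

In μΩ:
  6.76 μΩ → 6.76
  0.444 mΩ = 0.444 × 10³ μΩ = 444
  0.00176 mΩ = 0.00176 × 10³ μΩ = 1.76
Sum: 6.76 + 444 + 1.76 = 452.52

452.52 μΩ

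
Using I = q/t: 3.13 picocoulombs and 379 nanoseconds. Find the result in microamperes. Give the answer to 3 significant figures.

(3.13 × 10^-12) / (379 × 10^-9) = 0.0082586 × 10^-3 A

8.26 microamperes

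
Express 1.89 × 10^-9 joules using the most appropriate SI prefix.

= 1.89 × 10^-9 joules; 10^-9 is nano.

1.89 nanojoules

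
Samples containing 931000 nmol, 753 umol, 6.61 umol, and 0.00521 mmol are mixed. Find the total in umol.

In umol:
  931000 nmol = 931000e-3 umol = 931
  753 umol → 753
  6.61 umol → 6.61
  0.00521 mmol = 0.00521e3 umol = 5.21
Sum: 931 + 753 + 6.61 + 5.21 = 1695.82

1695.82 umol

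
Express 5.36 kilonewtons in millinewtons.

5360000 millinewtons

kilo = 10^3, milli = 10^-3; factor is 10^6.
5.36 × 10^6 = 5360000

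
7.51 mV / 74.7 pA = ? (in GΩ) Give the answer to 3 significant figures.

(7.51 × 10⁻³) / (74.7 × 10⁻¹²) = 0.10054 × 10⁹ Ω

0.101 GΩ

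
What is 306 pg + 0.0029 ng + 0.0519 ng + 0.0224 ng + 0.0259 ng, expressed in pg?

409.1 pg

In pg:
  306 pg → 306
  0.0029 ng = 0.0029 × 10³ pg = 2.9
  0.0519 ng = 0.0519 × 10³ pg = 51.9
  0.0224 ng = 0.0224 × 10³ pg = 22.4
  0.0259 ng = 0.0259 × 10³ pg = 25.9
Sum: 306 + 2.9 + 51.9 + 22.4 + 25.9 = 409.1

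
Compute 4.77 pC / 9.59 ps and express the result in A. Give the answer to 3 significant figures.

(4.77 × 10⁻¹²) / (9.59 × 10⁻¹²) = 0.49739 A

0.497 A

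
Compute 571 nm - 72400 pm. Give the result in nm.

498.6 nm

In nm:
  571 nm → 571
  72400 pm = 72400 × 10^-3 nm = 72.4
Difference: 571 - 72.4 = 498.6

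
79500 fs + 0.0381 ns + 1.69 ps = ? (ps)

In ps:
  79500 fs = 79500 × 10^-3 ps = 79.5
  0.0381 ns = 0.0381 × 10^3 ps = 38.1
  1.69 ps → 1.69
Sum: 79.5 + 38.1 + 1.69 = 119.29

119.29 ps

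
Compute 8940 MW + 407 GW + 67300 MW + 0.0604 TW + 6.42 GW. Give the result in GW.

In GW:
  8940 MW = 8940 × 10⁻³ GW = 8.94
  407 GW → 407
  67300 MW = 67300 × 10⁻³ GW = 67.3
  0.0604 TW = 0.0604 × 10³ GW = 60.4
  6.42 GW → 6.42
Sum: 8.94 + 407 + 67.3 + 60.4 + 6.42 = 550.06

550.06 GW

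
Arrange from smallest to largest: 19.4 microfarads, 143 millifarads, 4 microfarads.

4 microfarads < 19.4 microfarads < 143 millifarads

19.4 microfarads = 0.0000194 farads
143 millifarads = 0.143 farads
4 microfarads = 0.000004 farads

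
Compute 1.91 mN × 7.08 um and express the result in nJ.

13.5228 nJ

1.91 × 10^-3 × 7.08 × 10^-6 = 13.5228 × 10^-9 J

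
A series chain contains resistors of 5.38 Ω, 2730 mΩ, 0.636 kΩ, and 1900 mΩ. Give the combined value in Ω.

In Ω:
  5.38 Ω → 5.38
  2730 mΩ = 2730 × 10⁻³ Ω = 2.73
  0.636 kΩ = 0.636 × 10³ Ω = 636
  1900 mΩ = 1900 × 10⁻³ Ω = 1.9
Sum: 5.38 + 2.73 + 636 + 1.9 = 646.01

646.01 Ω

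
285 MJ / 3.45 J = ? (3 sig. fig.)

(285 × 10^6) / (3.45) = 82.61 × 10^6

82600000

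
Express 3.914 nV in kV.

nano = 1e-9, kilo = 1e3; factor is 1e-12.
3.914 × 1e-12 = 0.000000000003914

0.000000000003914 kV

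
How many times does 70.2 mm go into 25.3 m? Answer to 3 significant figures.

(25.3) / (70.2 × 10⁻³) = 0.3604 × 10³

360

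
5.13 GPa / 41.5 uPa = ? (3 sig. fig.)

(5.13e9) / (41.5e-6) = 0.1236e15

124000000000000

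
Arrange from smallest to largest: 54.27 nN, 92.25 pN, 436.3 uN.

54.27 nN = 0.00000005427 N
92.25 pN = 0.00000000009225 N
436.3 uN = 0.0004363 N

92.25 pN < 54.27 nN < 436.3 uN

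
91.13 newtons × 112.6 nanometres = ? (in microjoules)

91.13 × 112.6e-9 = 10261.238e-9 J

10.261238 microjoules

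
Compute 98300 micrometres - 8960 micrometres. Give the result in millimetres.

89.34 millimetres

In millimetres:
  98300 micrometres = 98300 × 10^-3 millimetres = 98.3
  8960 micrometres = 8960 × 10^-3 millimetres = 8.96
Difference: 98.3 - 8.96 = 89.34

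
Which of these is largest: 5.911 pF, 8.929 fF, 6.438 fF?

5.911 pF

5.911 pF = 0.000000000005911 F
8.929 fF = 0.000000000000008929 F
6.438 fF = 0.000000000000006438 F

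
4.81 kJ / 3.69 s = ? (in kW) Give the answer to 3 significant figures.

1.30 kW

(4.81 × 10^3) / (3.69) = 1.3035 × 10^3 W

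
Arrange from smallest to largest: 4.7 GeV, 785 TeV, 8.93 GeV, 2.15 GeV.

4.7 GeV = 4700000000 eV
785 TeV = 785000000000000 eV
8.93 GeV = 8930000000 eV
2.15 GeV = 2150000000 eV

2.15 GeV < 4.7 GeV < 8.93 GeV < 785 TeV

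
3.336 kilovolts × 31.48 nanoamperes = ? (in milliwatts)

3.336 × 10³ × 31.48 × 10⁻⁹ = 105.01728 × 10⁻⁶ W

0.10501728 milliwatts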